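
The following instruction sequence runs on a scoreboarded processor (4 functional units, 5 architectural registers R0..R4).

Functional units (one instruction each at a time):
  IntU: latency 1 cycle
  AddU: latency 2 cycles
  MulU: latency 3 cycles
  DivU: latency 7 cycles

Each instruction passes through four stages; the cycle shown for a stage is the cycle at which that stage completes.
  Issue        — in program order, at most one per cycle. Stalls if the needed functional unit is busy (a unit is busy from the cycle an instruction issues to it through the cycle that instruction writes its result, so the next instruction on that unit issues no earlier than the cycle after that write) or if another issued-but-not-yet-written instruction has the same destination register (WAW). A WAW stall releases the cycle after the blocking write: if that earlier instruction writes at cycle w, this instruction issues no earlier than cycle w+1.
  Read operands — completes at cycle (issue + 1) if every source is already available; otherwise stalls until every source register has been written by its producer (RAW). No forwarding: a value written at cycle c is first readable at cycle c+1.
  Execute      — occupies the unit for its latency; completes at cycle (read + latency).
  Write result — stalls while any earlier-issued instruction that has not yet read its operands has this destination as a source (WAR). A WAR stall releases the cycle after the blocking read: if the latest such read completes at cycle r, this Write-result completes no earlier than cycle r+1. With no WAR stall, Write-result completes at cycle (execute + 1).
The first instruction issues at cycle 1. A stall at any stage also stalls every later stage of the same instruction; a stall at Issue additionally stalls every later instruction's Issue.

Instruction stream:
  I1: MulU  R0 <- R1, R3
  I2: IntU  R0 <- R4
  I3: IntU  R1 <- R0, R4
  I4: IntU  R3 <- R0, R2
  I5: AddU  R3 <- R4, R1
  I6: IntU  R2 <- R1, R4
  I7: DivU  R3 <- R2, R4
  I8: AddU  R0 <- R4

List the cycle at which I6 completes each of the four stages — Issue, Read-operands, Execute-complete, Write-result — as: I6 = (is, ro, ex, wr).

I1: IS=1 RO=2 EX=5 WR=6
I2: IS=7 RO=8 EX=9 WR=10  [WAW R0: wait I1 write@6]
I3: IS=11 RO=12 EX=13 WR=14  [struct: IntU busy until I2 writes@10]
I4: IS=15 RO=16 EX=17 WR=18  [struct: IntU busy until I3 writes@14]
I5: IS=19 RO=20 EX=22 WR=23  [WAW R3: wait I4 write@18]
I6: IS=20 RO=21 EX=22 WR=23
I7: IS=24 RO=25 EX=32 WR=33  [WAW R3: wait I5 write@23]
I8: IS=25 RO=26 EX=28 WR=29

I6 = (20, 21, 22, 23)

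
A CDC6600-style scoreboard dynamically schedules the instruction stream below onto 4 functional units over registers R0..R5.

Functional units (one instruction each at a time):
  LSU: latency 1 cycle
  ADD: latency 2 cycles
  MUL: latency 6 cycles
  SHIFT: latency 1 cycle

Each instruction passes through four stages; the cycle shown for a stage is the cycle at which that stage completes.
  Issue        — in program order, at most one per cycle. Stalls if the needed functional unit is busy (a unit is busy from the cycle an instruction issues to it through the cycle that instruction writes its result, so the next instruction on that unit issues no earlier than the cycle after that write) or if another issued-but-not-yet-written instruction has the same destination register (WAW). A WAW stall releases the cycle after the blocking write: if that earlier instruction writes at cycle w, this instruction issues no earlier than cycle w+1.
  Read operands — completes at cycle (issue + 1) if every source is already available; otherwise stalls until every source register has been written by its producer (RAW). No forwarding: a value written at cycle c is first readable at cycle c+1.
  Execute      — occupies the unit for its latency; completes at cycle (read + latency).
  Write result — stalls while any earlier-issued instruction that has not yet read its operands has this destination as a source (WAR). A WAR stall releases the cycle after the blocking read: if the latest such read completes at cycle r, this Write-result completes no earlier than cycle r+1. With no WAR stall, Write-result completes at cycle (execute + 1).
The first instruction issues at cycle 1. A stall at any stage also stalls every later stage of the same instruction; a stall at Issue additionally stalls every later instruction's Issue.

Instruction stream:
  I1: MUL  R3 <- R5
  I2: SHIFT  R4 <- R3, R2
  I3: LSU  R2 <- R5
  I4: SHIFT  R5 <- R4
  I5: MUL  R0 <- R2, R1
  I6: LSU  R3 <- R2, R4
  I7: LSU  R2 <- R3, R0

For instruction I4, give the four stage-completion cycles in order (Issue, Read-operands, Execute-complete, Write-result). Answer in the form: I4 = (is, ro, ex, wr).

I4 = (13, 14, 15, 16)

1) issue 1, read 2, done 8, write 9
2) issue 2, read 10, done 11, write 12  <RAW R3: wait I1 write@9>
3) issue 3, read 4, done 5, write 11  <WAR R2: wait I2 read@10>
4) issue 13, read 14, done 15, write 16  <struct: SHIFT busy until I2 writes@12>
5) issue 14, read 15, done 21, write 22
6) issue 15, read 16, done 17, write 18
7) issue 19, read 23, done 24, write 25  <struct: LSU busy until I6 writes@18 / RAW R0: wait I5 write@22>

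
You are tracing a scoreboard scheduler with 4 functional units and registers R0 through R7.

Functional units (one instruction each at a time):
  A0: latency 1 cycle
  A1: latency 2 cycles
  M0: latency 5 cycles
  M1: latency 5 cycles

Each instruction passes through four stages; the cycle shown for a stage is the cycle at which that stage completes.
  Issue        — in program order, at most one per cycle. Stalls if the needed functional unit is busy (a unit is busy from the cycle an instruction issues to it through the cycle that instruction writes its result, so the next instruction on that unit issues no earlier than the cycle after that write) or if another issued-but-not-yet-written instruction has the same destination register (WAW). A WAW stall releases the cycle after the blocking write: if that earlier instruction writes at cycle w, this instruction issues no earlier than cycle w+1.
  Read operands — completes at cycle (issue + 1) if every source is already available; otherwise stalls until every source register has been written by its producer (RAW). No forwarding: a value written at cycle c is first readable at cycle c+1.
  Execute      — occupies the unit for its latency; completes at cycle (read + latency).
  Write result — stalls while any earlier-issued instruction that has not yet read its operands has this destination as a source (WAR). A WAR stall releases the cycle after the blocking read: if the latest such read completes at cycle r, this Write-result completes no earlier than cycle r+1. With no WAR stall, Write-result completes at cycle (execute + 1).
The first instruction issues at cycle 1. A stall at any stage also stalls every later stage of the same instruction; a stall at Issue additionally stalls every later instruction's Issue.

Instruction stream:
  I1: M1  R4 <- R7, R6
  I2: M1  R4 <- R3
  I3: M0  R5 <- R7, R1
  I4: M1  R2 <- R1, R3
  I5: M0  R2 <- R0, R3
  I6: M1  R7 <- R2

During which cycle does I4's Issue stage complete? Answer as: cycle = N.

cycle = 17

cycle 1: I1 dispatched to M1
cycle 2: I1 operands ready
cycle 7: I1 complete
cycle 8: R4←I1
cycle 9: I2 dispatched to M1
cycle 10: I2 operands ready | I3 dispatched to M0
cycle 11: I3 operands ready
cycle 15: I2 complete
cycle 16: R4←I2 | I3 complete
cycle 17: R5←I3 | I4 dispatched to M1
cycle 18: I4 operands ready
cycle 23: I4 complete
cycle 24: R2←I4
cycle 25: I5 dispatched to M0
cycle 26: I5 operands ready | I6 dispatched to M1
cycle 31: I5 complete
cycle 32: R2←I5
cycle 33: I6 operands ready
cycle 38: I6 complete
cycle 39: R7←I6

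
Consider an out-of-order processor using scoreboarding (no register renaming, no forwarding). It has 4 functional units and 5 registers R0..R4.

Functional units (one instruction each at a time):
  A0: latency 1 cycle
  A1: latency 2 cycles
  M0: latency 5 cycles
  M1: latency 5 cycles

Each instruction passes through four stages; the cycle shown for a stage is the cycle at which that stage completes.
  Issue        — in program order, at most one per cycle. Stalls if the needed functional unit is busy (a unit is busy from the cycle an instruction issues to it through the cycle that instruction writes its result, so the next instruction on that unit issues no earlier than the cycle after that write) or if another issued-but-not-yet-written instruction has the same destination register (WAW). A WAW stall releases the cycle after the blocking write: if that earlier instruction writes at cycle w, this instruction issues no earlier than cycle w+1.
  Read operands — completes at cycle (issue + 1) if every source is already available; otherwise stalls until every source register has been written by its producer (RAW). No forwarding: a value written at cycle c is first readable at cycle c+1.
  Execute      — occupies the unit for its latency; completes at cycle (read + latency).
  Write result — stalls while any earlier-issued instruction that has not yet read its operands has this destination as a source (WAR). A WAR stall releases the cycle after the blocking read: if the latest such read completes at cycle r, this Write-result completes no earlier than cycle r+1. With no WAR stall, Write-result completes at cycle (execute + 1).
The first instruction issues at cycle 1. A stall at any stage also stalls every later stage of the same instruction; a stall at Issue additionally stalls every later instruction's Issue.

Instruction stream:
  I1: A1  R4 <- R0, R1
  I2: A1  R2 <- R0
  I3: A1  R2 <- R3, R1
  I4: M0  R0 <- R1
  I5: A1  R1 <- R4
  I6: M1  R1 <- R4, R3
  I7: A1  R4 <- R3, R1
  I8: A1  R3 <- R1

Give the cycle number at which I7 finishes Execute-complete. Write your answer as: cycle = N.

cycle = 31

I1: IS=1 RO=2 EX=4 WR=5
I2: IS=6 RO=7 EX=9 WR=10  [struct: A1 busy until I1 writes@5]
I3: IS=11 RO=12 EX=14 WR=15  [struct: A1 busy until I2 writes@10]
I4: IS=12 RO=13 EX=18 WR=19
I5: IS=16 RO=17 EX=19 WR=20  [struct: A1 busy until I3 writes@15]
I6: IS=21 RO=22 EX=27 WR=28  [WAW R1: wait I5 write@20]
I7: IS=22 RO=29 EX=31 WR=32  [RAW R1: wait I6 write@28]
I8: IS=33 RO=34 EX=36 WR=37  [struct: A1 busy until I7 writes@32]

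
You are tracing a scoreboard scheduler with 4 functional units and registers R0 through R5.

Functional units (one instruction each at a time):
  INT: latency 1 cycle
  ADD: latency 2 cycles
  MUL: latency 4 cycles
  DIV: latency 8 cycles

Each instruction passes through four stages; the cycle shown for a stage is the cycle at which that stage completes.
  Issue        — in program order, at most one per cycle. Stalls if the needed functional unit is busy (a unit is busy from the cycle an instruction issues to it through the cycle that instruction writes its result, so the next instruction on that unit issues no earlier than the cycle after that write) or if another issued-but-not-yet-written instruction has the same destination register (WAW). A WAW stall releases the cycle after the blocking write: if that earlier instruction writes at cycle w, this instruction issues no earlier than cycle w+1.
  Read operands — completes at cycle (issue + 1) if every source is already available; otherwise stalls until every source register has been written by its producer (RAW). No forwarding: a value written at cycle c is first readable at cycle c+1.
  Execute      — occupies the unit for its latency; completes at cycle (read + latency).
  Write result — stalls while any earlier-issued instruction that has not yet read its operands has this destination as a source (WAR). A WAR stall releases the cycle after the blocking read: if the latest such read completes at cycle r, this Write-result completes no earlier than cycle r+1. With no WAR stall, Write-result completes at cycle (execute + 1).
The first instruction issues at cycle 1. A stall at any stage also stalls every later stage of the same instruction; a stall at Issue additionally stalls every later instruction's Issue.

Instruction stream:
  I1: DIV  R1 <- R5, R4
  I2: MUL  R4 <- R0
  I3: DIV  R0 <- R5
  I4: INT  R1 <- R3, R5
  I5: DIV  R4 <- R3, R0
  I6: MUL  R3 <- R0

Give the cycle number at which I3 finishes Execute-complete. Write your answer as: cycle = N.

cycle = 21

[1] issue I1 (DIV)
[2] I1 read-ops, issue I2 (MUL)
[3] I2 read-ops
[7] I2 finished on MUL
[8] I2→R4
[10] I1 finished on DIV
[11] I1→R1
[12] issue I3 (DIV)
[13] I3 read-ops, issue I4 (INT)
[14] I4 read-ops
[15] I4 finished on INT
[16] I4→R1
[21] I3 finished on DIV
[22] I3→R0
[23] issue I5 (DIV)
[24] I5 read-ops, issue I6 (MUL)
[25] I6 read-ops
[29] I6 finished on MUL
[30] I6→R3
[32] I5 finished on DIV
[33] I5→R4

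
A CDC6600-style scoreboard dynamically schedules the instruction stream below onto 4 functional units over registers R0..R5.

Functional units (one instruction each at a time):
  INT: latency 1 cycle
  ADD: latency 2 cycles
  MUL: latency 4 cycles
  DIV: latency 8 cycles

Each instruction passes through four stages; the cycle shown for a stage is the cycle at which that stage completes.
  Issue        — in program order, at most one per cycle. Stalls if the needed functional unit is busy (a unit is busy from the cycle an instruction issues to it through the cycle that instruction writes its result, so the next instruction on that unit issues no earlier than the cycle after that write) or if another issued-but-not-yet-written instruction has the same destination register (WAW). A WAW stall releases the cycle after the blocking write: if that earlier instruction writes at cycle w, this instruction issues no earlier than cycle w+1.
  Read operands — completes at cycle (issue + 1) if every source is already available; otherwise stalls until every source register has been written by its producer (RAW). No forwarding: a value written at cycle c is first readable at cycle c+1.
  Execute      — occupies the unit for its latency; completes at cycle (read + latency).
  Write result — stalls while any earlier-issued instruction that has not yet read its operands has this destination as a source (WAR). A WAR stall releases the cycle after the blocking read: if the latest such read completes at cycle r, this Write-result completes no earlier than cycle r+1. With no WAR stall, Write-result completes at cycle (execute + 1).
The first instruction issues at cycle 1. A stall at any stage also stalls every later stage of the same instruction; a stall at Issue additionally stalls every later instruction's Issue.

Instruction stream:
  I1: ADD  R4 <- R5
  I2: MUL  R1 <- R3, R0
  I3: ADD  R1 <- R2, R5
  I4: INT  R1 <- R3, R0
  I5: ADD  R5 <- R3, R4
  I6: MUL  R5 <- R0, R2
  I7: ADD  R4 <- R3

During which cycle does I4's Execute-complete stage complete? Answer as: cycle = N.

I1  is:1  ro:2  ex:4  wr:5
I2  is:2  ro:3  ex:7  wr:8
I3  is:9  ro:10  ex:12  wr:13  — WAW R1: wait I2 write@8
I4  is:14  ro:15  ex:16  wr:17  — WAW R1: wait I3 write@13
I5  is:15  ro:16  ex:18  wr:19
I6  is:20  ro:21  ex:25  wr:26  — WAW R5: wait I5 write@19
I7  is:21  ro:22  ex:24  wr:25

cycle = 16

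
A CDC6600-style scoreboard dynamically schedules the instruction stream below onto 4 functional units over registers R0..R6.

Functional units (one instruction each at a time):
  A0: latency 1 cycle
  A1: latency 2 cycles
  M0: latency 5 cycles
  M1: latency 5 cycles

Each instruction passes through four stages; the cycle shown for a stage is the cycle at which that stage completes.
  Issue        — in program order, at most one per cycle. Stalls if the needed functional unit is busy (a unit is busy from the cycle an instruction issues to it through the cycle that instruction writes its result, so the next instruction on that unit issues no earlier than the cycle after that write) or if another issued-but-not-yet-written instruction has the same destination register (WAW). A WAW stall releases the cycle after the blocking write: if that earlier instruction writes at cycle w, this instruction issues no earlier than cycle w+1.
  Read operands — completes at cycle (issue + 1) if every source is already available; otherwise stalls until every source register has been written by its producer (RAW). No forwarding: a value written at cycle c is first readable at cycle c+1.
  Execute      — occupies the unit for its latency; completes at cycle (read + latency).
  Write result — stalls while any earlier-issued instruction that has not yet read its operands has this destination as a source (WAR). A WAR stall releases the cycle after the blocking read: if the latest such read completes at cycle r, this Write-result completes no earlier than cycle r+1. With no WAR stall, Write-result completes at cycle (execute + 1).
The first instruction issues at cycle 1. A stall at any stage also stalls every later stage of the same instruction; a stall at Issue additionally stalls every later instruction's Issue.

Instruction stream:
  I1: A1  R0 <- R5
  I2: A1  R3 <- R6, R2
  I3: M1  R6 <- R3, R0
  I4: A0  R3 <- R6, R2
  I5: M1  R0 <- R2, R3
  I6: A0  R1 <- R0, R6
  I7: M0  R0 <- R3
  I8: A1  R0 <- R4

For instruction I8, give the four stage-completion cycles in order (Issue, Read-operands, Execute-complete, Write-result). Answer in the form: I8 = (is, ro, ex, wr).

I8 = (36, 37, 39, 40)

c1: I1→A1
c2: I1 RO
c4: I1 EX
c5: I1 WR R0
c6: I2→A1
c7: I2 RO · I3→M1
c9: I2 EX
c10: I2 WR R3
c11: I3 RO · I4→A0
c16: I3 EX
c17: I3 WR R6
c18: I4 RO · I5→M1
c19: I4 EX
c20: I4 WR R3
c21: I5 RO · I6→A0
c26: I5 EX
c27: I5 WR R0
c28: I6 RO · I7→M0
c29: I6 EX · I7 RO
c30: I6 WR R1
c34: I7 EX
c35: I7 WR R0
c36: I8→A1
c37: I8 RO
c39: I8 EX
c40: I8 WR R0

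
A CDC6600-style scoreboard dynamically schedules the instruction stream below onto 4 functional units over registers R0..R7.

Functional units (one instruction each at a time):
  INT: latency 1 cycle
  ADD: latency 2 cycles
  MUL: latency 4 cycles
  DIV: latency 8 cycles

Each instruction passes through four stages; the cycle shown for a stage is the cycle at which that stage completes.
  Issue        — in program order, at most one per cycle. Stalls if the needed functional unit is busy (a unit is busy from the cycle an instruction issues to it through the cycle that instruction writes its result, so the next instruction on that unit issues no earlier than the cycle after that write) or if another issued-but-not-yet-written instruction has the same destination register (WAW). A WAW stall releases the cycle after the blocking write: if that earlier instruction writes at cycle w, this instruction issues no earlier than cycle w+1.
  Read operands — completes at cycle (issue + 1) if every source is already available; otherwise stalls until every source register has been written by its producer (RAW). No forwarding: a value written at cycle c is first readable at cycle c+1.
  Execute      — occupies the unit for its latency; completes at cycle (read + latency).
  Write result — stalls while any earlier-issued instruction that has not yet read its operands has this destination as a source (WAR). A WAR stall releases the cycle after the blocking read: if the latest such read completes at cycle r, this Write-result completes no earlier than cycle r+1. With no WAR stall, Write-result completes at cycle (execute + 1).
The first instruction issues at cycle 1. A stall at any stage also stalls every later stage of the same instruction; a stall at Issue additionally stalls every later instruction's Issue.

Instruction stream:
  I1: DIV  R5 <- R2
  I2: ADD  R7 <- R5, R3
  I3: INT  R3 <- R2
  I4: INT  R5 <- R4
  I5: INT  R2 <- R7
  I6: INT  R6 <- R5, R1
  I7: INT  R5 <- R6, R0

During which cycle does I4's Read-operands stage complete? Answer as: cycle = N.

cycle = 15

[1] I1→DIV
[2] I1 RO · I2→ADD
[3] I3→INT
[4] I3 RO
[5] I3 EX
[10] I1 EX
[11] I1 WR R5
[12] I2 RO
[13] I3 WR R3
[14] I2 EX · I4→INT
[15] I2 WR R7 · I4 RO
[16] I4 EX
[17] I4 WR R5
[18] I5→INT
[19] I5 RO
[20] I5 EX
[21] I5 WR R2
[22] I6→INT
[23] I6 RO
[24] I6 EX
[25] I6 WR R6
[26] I7→INT
[27] I7 RO
[28] I7 EX
[29] I7 WR R5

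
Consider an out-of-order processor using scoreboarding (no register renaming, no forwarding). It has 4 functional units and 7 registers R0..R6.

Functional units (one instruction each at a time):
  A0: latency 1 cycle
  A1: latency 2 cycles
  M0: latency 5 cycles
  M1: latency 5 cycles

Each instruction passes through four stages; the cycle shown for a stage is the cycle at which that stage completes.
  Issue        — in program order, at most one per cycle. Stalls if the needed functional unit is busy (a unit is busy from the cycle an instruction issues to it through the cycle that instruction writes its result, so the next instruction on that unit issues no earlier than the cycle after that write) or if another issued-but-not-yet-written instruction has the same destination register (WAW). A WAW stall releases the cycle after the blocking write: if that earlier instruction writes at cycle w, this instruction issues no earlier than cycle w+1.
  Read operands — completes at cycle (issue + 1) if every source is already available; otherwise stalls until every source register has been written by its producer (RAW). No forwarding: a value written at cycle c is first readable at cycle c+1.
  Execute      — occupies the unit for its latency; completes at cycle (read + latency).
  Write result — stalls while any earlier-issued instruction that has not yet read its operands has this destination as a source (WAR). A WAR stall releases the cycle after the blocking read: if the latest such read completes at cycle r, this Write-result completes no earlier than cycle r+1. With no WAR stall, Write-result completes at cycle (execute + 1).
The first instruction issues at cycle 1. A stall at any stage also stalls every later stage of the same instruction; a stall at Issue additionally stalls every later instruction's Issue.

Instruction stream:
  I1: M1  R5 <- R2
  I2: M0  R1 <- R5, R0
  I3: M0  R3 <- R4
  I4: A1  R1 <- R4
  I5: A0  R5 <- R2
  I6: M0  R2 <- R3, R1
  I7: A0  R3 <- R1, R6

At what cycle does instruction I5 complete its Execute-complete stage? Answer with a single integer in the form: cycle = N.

cycle = 20

I1: IS=1 RO=2 EX=7 WR=8
I2: IS=2 RO=9 EX=14 WR=15  [RAW R5: wait I1 write@8]
I3: IS=16 RO=17 EX=22 WR=23  [struct: M0 busy until I2 writes@15]
I4: IS=17 RO=18 EX=20 WR=21
I5: IS=18 RO=19 EX=20 WR=21
I6: IS=24 RO=25 EX=30 WR=31  [struct: M0 busy until I3 writes@23]
I7: IS=25 RO=26 EX=27 WR=28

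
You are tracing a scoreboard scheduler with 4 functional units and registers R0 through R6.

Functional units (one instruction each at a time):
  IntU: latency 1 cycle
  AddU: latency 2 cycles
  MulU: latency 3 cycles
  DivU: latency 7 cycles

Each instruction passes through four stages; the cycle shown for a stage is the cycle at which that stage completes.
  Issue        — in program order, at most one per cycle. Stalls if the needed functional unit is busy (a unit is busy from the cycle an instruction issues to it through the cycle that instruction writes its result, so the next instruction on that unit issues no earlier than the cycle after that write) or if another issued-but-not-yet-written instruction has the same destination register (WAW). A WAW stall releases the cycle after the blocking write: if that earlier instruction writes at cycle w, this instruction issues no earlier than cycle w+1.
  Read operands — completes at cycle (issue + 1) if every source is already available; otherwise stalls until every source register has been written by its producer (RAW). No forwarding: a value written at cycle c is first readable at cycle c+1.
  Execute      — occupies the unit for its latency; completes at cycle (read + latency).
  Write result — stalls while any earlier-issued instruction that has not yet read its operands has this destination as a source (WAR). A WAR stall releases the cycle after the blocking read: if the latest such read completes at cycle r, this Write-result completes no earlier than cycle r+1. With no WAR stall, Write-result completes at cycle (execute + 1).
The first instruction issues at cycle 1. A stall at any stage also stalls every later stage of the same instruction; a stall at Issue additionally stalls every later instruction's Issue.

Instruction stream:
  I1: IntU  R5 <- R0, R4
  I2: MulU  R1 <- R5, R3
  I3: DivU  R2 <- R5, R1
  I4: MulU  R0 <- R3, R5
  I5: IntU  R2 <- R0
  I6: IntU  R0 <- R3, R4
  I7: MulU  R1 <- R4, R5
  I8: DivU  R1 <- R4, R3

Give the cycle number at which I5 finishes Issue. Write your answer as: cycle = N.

t=1  I1 dispatched to IntU
t=2  I1 operands ready · I2 dispatched to MulU
t=3  I1 complete · I3 dispatched to DivU
t=4  R5←I1
t=5  I2 operands ready
t=8  I2 complete
t=9  R1←I2
t=10  I3 operands ready · I4 dispatched to MulU
t=11  I4 operands ready
t=14  I4 complete
t=15  R0←I4
t=17  I3 complete
t=18  R2←I3
t=19  I5 dispatched to IntU
t=20  I5 operands ready
t=21  I5 complete
t=22  R2←I5
t=23  I6 dispatched to IntU
t=24  I6 operands ready · I7 dispatched to MulU
t=25  I6 complete · I7 operands ready
t=26  R0←I6
t=28  I7 complete
t=29  R1←I7
t=30  I8 dispatched to DivU
t=31  I8 operands ready
t=38  I8 complete
t=39  R1←I8

cycle = 19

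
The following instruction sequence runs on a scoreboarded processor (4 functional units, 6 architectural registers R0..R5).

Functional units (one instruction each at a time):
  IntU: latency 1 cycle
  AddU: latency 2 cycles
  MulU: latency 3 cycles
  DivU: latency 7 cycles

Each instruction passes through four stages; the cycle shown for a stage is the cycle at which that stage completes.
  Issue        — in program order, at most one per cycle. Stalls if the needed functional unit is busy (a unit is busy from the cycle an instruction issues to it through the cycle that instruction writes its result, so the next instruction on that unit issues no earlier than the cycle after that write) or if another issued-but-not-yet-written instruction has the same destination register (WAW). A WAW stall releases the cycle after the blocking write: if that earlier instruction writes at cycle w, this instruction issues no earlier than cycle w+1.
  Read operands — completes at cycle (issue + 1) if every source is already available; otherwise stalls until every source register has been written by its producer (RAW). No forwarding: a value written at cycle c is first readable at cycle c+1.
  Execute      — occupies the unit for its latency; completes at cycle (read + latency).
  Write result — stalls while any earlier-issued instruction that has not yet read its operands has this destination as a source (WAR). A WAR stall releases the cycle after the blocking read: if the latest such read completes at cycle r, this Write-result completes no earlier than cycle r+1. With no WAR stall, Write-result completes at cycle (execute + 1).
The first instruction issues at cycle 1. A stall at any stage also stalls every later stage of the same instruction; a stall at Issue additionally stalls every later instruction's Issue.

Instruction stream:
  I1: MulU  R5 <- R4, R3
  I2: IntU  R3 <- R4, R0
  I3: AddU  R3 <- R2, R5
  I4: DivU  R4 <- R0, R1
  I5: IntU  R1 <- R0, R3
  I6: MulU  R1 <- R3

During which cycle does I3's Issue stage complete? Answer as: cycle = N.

cycle = 6

[1] issue I1 (MulU)
[2] I1 read-ops · issue I2 (IntU)
[3] I2 read-ops
[4] I2 finished on IntU
[5] I1 finished on MulU · I2→R3
[6] I1→R5 · issue I3 (AddU)
[7] I3 read-ops · issue I4 (DivU)
[8] I4 read-ops · issue I5 (IntU)
[9] I3 finished on AddU
[10] I3→R3
[11] I5 read-ops
[12] I5 finished on IntU
[13] I5→R1
[14] issue I6 (MulU)
[15] I4 finished on DivU · I6 read-ops
[16] I4→R4
[18] I6 finished on MulU
[19] I6→R1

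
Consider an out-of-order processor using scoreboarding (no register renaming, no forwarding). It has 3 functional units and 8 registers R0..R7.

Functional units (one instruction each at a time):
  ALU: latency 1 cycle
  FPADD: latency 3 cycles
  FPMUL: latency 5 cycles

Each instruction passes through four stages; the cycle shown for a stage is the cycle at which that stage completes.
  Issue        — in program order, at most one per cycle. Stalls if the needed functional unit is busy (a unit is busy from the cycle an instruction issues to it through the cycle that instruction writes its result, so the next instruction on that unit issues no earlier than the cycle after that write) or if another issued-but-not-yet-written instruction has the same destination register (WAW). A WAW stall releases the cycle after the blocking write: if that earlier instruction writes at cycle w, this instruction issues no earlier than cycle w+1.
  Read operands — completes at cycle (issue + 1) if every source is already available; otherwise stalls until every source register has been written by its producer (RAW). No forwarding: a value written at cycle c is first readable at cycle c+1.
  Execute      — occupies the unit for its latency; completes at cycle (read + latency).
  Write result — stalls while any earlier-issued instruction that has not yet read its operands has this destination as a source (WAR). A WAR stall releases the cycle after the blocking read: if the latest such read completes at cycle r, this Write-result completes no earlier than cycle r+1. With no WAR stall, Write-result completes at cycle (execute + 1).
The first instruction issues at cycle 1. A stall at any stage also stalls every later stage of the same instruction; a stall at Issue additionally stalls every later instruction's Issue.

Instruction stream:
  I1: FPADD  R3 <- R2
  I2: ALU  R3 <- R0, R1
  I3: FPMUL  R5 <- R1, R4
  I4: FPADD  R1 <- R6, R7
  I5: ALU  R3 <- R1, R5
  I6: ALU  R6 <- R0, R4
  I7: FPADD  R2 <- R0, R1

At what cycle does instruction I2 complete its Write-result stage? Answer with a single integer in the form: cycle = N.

cycle = 10

[1] I1 issues→FPADD
[2] I1 reads
[5] I1 exec-done
[6] I1 writes R3
[7] I2 issues→ALU
[8] I2 reads · I3 issues→FPMUL
[9] I2 exec-done · I3 reads · I4 issues→FPADD
[10] I2 writes R3 · I4 reads
[11] I5 issues→ALU
[13] I4 exec-done
[14] I3 exec-done · I4 writes R1
[15] I3 writes R5
[16] I5 reads
[17] I5 exec-done
[18] I5 writes R3
[19] I6 issues→ALU
[20] I6 reads · I7 issues→FPADD
[21] I6 exec-done · I7 reads
[22] I6 writes R6
[24] I7 exec-done
[25] I7 writes R2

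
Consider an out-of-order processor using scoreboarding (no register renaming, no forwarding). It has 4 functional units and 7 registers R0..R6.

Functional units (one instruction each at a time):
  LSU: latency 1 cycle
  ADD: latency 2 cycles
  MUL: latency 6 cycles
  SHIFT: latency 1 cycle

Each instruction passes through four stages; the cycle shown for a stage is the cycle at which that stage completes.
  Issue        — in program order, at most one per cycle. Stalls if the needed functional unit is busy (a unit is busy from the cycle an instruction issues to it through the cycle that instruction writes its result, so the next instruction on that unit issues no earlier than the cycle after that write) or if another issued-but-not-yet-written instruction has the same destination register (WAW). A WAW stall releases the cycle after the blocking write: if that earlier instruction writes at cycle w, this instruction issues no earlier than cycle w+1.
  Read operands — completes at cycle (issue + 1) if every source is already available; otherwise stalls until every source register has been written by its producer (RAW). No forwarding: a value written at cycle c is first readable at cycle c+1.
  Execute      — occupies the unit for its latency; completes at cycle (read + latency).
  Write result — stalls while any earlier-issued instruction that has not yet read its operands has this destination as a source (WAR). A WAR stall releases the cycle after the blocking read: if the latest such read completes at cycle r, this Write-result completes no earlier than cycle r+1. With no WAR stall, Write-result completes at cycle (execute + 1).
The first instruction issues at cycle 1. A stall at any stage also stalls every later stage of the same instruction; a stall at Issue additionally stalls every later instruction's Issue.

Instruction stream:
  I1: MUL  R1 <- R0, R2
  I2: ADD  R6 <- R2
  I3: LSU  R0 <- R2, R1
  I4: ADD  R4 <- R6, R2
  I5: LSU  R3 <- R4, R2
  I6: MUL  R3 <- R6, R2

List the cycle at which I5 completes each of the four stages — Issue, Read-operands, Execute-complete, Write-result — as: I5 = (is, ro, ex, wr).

I5 = (13, 14, 15, 16)

cycle 1: I1→MUL
cycle 2: I1 RO | I2→ADD
cycle 3: I2 RO | I3→LSU
cycle 5: I2 EX
cycle 6: I2 WR R6
cycle 7: I4→ADD
cycle 8: I1 EX | I4 RO
cycle 9: I1 WR R1
cycle 10: I3 RO | I4 EX
cycle 11: I3 EX | I4 WR R4
cycle 12: I3 WR R0
cycle 13: I5→LSU
cycle 14: I5 RO
cycle 15: I5 EX
cycle 16: I5 WR R3
cycle 17: I6→MUL
cycle 18: I6 RO
cycle 24: I6 EX
cycle 25: I6 WR R3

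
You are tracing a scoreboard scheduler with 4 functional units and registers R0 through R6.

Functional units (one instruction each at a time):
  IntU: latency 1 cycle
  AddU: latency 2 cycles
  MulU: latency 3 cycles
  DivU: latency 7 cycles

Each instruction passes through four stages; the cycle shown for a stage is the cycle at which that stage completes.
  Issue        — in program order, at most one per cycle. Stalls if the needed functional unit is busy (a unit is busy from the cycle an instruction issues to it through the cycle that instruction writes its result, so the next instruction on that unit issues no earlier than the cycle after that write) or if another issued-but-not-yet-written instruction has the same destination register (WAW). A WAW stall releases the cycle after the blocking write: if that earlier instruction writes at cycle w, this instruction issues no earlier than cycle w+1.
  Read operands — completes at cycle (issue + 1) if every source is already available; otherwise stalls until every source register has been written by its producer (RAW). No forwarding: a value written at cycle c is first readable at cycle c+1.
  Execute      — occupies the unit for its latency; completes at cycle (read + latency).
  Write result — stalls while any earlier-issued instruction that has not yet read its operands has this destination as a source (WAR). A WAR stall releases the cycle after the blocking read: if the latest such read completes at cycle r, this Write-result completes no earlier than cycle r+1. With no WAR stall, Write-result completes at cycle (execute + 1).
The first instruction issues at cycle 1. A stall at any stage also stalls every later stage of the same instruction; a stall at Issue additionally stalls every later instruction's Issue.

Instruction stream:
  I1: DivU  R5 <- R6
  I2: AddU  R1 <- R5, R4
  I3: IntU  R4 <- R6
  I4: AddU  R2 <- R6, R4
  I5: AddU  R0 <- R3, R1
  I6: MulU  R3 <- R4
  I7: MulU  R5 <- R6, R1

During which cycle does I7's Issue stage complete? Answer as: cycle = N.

  I1 | 1 | 2 | 9 | 10
  I2 | 2 | 11 | 13 | 14   RAW R5: wait I1 write@10
  I3 | 3 | 4 | 5 | 12   WAR R4: wait I2 read@11
  I4 | 15 | 16 | 18 | 19   struct: AddU busy until I2 writes@14
  I5 | 20 | 21 | 23 | 24   struct: AddU busy until I4 writes@19
  I6 | 21 | 22 | 25 | 26
  I7 | 27 | 28 | 31 | 32   struct: MulU busy until I6 writes@26

cycle = 27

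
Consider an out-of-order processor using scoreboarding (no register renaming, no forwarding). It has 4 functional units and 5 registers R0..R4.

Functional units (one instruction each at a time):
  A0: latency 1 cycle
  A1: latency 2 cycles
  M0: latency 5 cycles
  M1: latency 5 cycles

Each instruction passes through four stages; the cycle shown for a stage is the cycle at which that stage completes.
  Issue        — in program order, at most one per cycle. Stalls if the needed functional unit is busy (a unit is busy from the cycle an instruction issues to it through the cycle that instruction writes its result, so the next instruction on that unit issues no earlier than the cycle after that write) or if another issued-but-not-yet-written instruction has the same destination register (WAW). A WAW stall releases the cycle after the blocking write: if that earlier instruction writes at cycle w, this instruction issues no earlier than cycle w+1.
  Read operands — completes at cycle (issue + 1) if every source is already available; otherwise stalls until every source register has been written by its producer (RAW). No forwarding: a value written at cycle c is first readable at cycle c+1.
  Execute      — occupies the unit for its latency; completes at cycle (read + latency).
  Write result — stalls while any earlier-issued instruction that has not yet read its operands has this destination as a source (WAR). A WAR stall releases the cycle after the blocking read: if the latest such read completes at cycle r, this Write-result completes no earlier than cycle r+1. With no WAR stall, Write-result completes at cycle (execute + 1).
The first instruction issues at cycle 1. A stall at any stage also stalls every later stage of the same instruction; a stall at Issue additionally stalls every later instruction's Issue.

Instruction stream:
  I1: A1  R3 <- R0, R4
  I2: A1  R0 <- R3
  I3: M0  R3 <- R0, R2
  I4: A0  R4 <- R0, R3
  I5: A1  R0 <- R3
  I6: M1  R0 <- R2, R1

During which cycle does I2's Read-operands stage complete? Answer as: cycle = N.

I1 -> (1, 2, 4, 5)
I2 -> (6, 7, 9, 10)  // struct: A1 busy until I1 writes@5
I3 -> (7, 11, 16, 17)  // RAW R0: wait I2 write@10
I4 -> (8, 18, 19, 20)  // RAW R3: wait I3 write@17
I5 -> (11, 18, 20, 21)  // struct: A1 busy until I2 writes@10, RAW R3: wait I3 write@17
I6 -> (22, 23, 28, 29)  // WAW R0: wait I5 write@21

cycle = 7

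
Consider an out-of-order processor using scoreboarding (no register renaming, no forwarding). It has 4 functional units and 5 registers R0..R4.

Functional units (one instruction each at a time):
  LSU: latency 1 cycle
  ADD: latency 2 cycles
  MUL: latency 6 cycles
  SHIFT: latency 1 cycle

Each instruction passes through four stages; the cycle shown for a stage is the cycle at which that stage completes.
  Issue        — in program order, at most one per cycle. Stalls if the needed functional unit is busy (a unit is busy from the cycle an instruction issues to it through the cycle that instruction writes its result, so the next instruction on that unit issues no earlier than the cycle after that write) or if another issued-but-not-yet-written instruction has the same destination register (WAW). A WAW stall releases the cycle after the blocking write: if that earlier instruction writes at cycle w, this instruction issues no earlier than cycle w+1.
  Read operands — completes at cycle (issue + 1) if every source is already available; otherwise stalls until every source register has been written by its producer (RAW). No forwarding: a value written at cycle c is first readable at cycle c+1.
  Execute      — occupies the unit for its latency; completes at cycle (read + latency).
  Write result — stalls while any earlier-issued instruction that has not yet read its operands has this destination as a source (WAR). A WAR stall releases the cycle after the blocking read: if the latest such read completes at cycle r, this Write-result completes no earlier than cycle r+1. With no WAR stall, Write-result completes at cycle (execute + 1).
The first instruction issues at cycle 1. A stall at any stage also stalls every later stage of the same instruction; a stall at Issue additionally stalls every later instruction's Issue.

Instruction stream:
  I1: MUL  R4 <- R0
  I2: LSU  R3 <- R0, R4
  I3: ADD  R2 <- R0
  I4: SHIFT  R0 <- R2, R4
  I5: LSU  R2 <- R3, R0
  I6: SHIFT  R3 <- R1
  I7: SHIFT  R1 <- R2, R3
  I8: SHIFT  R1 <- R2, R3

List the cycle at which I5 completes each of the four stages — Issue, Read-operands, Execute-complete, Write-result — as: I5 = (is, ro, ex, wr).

I5 = (13, 14, 15, 16)

1) issue 1, read 2, done 8, write 9
2) issue 2, read 10, done 11, write 12  <RAW R4: wait I1 write@9>
3) issue 3, read 4, done 6, write 7
4) issue 4, read 10, done 11, write 12  <RAW R4: wait I1 write@9>
5) issue 13, read 14, done 15, write 16  <struct: LSU busy until I2 writes@12>
6) issue 14, read 15, done 16, write 17
7) issue 18, read 19, done 20, write 21  <struct: SHIFT busy until I6 writes@17>
8) issue 22, read 23, done 24, write 25  <struct: SHIFT busy until I7 writes@21>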